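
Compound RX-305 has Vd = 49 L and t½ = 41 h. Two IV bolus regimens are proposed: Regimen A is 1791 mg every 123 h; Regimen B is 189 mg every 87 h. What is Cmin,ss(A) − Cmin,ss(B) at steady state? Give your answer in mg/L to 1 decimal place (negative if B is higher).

4.1 mg/L

Regimen A: f = (1/2)^(123/41) ≈ 0.1250; Cmin,ss = (1791/49)·f/(1−f) ≈ 5.222 mg/L.
Regimen B: f = (1/2)^(87/41) ≈ 0.2297; Cmin,ss = (189/49)·f/(1−f) ≈ 1.150 mg/L.
Difference ≈ 5.222 − 1.150 ≈ 4.072 mg/L.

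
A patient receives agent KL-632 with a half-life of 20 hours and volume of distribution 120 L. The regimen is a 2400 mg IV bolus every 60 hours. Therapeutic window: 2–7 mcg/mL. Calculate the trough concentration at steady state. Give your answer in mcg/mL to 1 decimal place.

τ = 60 h = 3 half-lives, so f = (1/2)^3 = 0.125.
At steady state, R = 1/(1 − 0.125) = 8/7.
Single-dose peak C₀ = D/Vd = 2400/120 = 20 mcg/mL.
Steady-state peak Cmax,ss = C₀·R = 20 × 8/7 ≈ 22.857 mcg/mL.
Steady-state trough Cmin,ss = Cmax,ss·f ≈ 22.857 × 0.125 ≈ 2.857 mcg/mL.
Trough 2.9 mcg/mL vs MEC 2 mcg/mL: adequate.

2.9 mcg/mL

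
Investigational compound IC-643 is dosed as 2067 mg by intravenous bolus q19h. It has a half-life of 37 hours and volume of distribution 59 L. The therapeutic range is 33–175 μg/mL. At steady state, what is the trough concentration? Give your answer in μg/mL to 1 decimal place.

Over one 19-h interval, 19/37 ≈ 0.51351 half-lives elapse, leaving f ≈ 0.7005 of each dose.
At steady state, accumulation factor R = 1/(1 − e^(−kτ)) ≈ 3.3389.
Each bolus raises the concentration by D/Vd = 2067/59 ≈ 35.034 μg/mL.
Cmax,ss = C₀/(1 − f) ≈ 35.034/0.2995 ≈ 116.975 μg/mL.
One interval later, Cmin,ss = Cmax,ss·e^(−kτ) ≈ 116.975 × 0.7005 ≈ 81.941 μg/mL.
Trough 81.9 μg/mL vs MEC 33 μg/mL: adequate.

81.9 μg/mL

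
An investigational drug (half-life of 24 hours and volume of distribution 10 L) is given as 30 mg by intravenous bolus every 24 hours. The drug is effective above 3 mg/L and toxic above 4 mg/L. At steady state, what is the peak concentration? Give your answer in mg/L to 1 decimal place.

6.0 mg/L

τ = 24 h = 1 half-life, so f = (1/2)^1 = 0.5.
At steady state, R = 1/(1 − 0.5) = 2/1.
Single-dose peak C₀ = D/Vd = 30/10 = 3 mg/L.
Steady-state peak Cmax,ss = C₀·R = 3 × 2/1 ≈ 6.000 mg/L.
Peak 6.0 mg/L vs MTC 4 mg/L: exceeds toxic threshold.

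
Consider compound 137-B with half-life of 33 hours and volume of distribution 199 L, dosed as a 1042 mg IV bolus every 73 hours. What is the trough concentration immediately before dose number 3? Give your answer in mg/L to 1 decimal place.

f = (1/2)^(τ/t½) = (1/2)^(73/33) ≈ 0.2158.
C₀ = D/Vd = 1042/199 ≈ 5.236 mg/L.
Before the 3rd dose, 2 doses have been given. Superposition: Cmin = C₀·(f + f²).
≈ 5.236 × (0.2158 + 0.0466) ≈ 5.236 × 0.2624 ≈ 1.374 mg/L.

1.4 mg/L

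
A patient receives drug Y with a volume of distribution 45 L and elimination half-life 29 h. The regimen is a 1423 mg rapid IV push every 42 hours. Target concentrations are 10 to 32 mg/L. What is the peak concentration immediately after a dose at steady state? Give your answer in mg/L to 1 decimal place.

Over one 42-h interval, 42/29 ≈ 1.4483 half-lives elapse, leaving f ≈ 0.3665 of each dose.
Accumulation ratio R = 1/(1 − f) ≈ 1/0.6335 ≈ 1.5785.
Each bolus raises the concentration by D/Vd = 1423/45 ≈ 31.622 mg/L.
Steady-state peak Cmax,ss = C₀·R ≈ 31.622 × 1.5785 ≈ 49.915 mg/L.
Peak 49.9 mg/L vs MTC 32 mg/L: exceeds toxic threshold.

49.9 mg/L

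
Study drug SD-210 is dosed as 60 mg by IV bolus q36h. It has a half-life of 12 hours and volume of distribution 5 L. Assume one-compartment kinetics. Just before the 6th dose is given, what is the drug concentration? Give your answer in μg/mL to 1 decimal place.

f = (1/2)^(τ/t½) = (1/2)^(36/12) ≈ 0.1250.
C₀ = D/Vd = 60/5 ≈ 12.000 μg/mL.
Before the 6th dose, 5 doses have been given. Superposition: Cmin = C₀·(f + f² + … + f^5).
≈ 12.000 × (0.1250 + 0.0156 + 0.0020 + 0.0002 + 0.0000) ≈ 12.000 × 0.1428 ≈ 1.714 μg/mL.

1.7 μg/mL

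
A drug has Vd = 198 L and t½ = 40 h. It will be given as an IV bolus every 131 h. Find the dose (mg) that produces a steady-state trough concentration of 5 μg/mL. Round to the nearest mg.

τ/t½ = 131/40 ≈ 3.275, so f = (1/2)^(131/40) ≈ 0.103306.
Cmin,ss = (D/Vd)·f/(1−f), so D = Cmin,ss·Vd·(1−f)/f.
D = 5 × 198 × (1−f)/f ≈ 5 × 198 × 8.67998 ≈ 8593.18 mg.

8593 mg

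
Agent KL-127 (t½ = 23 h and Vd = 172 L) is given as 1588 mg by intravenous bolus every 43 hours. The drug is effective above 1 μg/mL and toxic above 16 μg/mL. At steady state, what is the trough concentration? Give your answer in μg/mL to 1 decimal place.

3.5 μg/mL

Over one 43-h interval, 43/23 ≈ 1.8696 half-lives elapse, leaving f ≈ 0.2737 of each dose.
At steady state, accumulation factor R = 1/(1 − e^(−kτ)) ≈ 1.3768.
Each bolus raises the concentration by D/Vd = 1588/172 ≈ 9.233 μg/mL.
Steady-state peak Cmax,ss = C₀·R ≈ 9.233 × 1.3768 ≈ 12.712 μg/mL.
One interval later, Cmin,ss = Cmax,ss·e^(−kτ) ≈ 12.712 × 0.2737 ≈ 3.479 μg/mL.
Trough 3.5 μg/mL vs MEC 1 μg/mL: adequate.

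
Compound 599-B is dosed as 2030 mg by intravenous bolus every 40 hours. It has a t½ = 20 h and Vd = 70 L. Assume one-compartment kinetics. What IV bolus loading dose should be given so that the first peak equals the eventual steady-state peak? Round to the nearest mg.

f = (1/2)^(40/20) ≈ 0.250000; accumulation ratio R = 1/(1−f) ≈ 1.33333.
Loading dose to hit Cmax,ss on first dose: D_load = D_maint·R ≈ 2030 × 1.33333 ≈ 2706.66 mg.

2707 mg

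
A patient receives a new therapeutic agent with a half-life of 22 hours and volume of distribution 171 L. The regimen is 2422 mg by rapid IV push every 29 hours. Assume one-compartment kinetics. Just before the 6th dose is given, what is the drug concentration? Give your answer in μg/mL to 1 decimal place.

f = (1/2)^(τ/t½) = (1/2)^(29/22) ≈ 0.4010.
C₀ = D/Vd = 2422/171 ≈ 14.164 μg/mL.
Before the 6th dose, 5 doses have been given. Superposition: Cmin = C₀·(f + f² + … + f^5).
≈ 14.164 × (0.4010 + 0.1608 + 0.0645 + 0.0259 + 0.0104) ≈ 14.164 × 0.6626 ≈ 9.385 μg/mL.

9.4 μg/mL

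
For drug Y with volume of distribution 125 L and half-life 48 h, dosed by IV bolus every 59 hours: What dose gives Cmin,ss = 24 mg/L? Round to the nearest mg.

4033 mg

τ/t½ = 59/48 ≈ 1.2292, so f = (1/2)^(59/48) ≈ 0.426564.
Cmin,ss = (D/Vd)·f/(1−f), so D = Cmin,ss·Vd·(1−f)/f.
D = 24 × 125 × (1−f)/f ≈ 24 × 125 × 1.34431 ≈ 4032.93 mg.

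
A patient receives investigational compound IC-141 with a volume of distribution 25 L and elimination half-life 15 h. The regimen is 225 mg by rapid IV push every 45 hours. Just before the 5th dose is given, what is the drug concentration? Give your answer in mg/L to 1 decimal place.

f = (1/2)^(τ/t½) = (1/2)^(45/15) ≈ 0.1250.
C₀ = D/Vd = 225/25 ≈ 9.000 mg/L.
Before the 5th dose, 4 doses have been given. Superposition: Cmin = C₀·(f + f² + … + f^4).
≈ 9.000 × (0.1250 + 0.0156 + 0.0020 + 0.0002) ≈ 9.000 × 0.1428 ≈ 1.285 mg/L.

1.3 mg/L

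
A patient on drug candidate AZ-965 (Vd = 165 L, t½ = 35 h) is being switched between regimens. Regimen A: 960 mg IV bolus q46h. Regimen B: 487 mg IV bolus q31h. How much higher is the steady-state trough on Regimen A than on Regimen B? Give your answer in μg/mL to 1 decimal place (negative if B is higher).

0.4 μg/mL

Regimen A: f = (1/2)^(46/35) ≈ 0.4021; Cmin,ss = (960/165)·f/(1−f) ≈ 3.913 μg/mL.
Regimen B: f = (1/2)^(31/35) ≈ 0.5412; Cmin,ss = (487/165)·f/(1−f) ≈ 3.482 μg/mL.
Difference ≈ 3.913 − 3.482 ≈ 0.431 μg/mL.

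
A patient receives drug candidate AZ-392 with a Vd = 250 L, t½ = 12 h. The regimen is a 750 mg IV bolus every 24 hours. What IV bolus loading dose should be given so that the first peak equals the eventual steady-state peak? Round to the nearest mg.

f = (1/2)^(24/12) ≈ 0.250000; accumulation ratio R = 1/(1−f) ≈ 1.33333.
Loading dose to hit Cmax,ss on first dose: D_load = D_maint·R ≈ 750 × 1.33333 ≈ 1000.00 mg.

1000 mg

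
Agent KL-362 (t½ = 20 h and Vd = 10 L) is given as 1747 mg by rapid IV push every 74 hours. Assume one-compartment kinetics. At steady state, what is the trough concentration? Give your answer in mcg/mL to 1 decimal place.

14.6 mcg/mL

k = ln2/t½ = ln2/20 ≈ 0.034657 h⁻¹; fraction remaining f = e^(−kτ) = e^(−0.034657×74) ≈ 0.0769.
Accumulation ratio R = 1/(1 − f) ≈ 1/0.9231 ≈ 1.0833.
Single-dose peak C₀ = D/Vd = 1747/10 ≈ 174.700 mcg/mL.
Cmax,ss = C₀/(1 − f) ≈ 174.700/0.9231 ≈ 189.254 mcg/mL.
One interval later, Cmin,ss = Cmax,ss·e^(−kτ) ≈ 189.254 × 0.0769 ≈ 14.554 mcg/mL.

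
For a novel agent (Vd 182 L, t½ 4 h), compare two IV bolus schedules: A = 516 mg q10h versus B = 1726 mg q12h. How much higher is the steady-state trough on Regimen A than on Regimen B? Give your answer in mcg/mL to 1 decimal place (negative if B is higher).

-0.7 mcg/mL

Regimen A: f = (1/2)^(10/4) ≈ 0.1768; Cmin,ss = (516/182)·f/(1−f) ≈ 0.609 mcg/mL.
Regimen B: f = (1/2)^(12/4) ≈ 0.1250; Cmin,ss = (1726/182)·f/(1−f) ≈ 1.355 mcg/mL.
Difference ≈ 0.609 − 1.355 ≈ -0.746 mcg/mL.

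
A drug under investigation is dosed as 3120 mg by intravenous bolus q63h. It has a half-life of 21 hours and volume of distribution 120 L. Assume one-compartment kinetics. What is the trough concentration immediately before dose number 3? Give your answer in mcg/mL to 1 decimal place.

3.7 mcg/mL

f = (1/2)^(τ/t½) = (1/2)^(63/21) ≈ 0.1250.
C₀ = D/Vd = 3120/120 ≈ 26.000 mcg/mL.
Before the 3rd dose, 2 doses have been given. Superposition: Cmin = C₀·(f + f²).
≈ 26.000 × (0.1250 + 0.0156) ≈ 26.000 × 0.1406 ≈ 3.656 mcg/mL.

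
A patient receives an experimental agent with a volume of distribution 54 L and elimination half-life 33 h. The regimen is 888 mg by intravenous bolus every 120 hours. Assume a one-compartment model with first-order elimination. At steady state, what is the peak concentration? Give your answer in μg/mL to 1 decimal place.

τ/t½ = 120/33 ≈ 3.6364, so fraction remaining f = (1/2)^(120/33) ≈ 0.0804.
At steady state, accumulation factor R = 1/(1 − e^(−kτ)) ≈ 1.0874.
Single-dose peak C₀ = D/Vd = 888/54 ≈ 16.444 μg/mL.
Cmax,ss = C₀/(1 − f) ≈ 16.444/0.9196 ≈ 17.882 μg/mL.

17.9 μg/mL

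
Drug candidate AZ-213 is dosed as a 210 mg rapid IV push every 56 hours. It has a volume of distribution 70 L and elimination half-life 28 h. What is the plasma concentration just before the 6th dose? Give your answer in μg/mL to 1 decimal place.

f = (1/2)^(τ/t½) = (1/2)^(56/28) ≈ 0.2500.
C₀ = D/Vd = 210/70 ≈ 3.000 μg/mL.
Before the 6th dose, 5 doses have been given. Superposition: Cmin = C₀·(f + f² + … + f^5).
≈ 3.000 × (0.2500 + 0.0625 + 0.0156 + 0.0039 + 0.0010) ≈ 3.000 × 0.3330 ≈ 0.999 μg/mL.

1.0 μg/mL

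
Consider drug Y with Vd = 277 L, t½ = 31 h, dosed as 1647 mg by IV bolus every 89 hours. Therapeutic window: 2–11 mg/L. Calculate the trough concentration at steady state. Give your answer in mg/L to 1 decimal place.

0.9 mg/L

k = ln2/t½ = ln2/31 ≈ 0.022360 h⁻¹; fraction remaining f = e^(−kτ) = e^(−0.022360×89) ≈ 0.1367.
Accumulation ratio R = 1/(1 − f) ≈ 1/0.8633 ≈ 1.1583.
Each bolus raises the concentration by D/Vd = 1647/277 ≈ 5.946 mg/L.
Cmax,ss = C₀/(1 − f) ≈ 5.946/0.8633 ≈ 6.888 mg/L.
Steady-state trough Cmin,ss = Cmax,ss·f ≈ 6.888 × 0.1367 ≈ 0.942 mg/L.
Trough 0.9 mg/L vs MEC 2 mg/L: subtherapeutic.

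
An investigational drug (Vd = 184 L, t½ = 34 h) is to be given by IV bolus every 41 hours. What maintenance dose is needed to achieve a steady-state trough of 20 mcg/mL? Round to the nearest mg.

4809 mg

τ/t½ = 41/34 ≈ 1.2059, so f = (1/2)^(41/34) ≈ 0.433504.
Cmin,ss = (D/Vd)·f/(1−f), so D = Cmin,ss·Vd·(1−f)/f.
D = 20 × 184 × (1−f)/f ≈ 20 × 184 × 1.30678 ≈ 4808.95 mg.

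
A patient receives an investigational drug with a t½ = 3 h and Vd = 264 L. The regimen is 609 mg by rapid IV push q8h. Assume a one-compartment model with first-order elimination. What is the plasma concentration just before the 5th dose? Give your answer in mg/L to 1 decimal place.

f = (1/2)^(τ/t½) = (1/2)^(8/3) ≈ 0.1575.
C₀ = D/Vd = 609/264 ≈ 2.307 mg/L.
Before the 5th dose, 4 doses have been given. Superposition: Cmin = C₀·(f + f² + … + f^4).
≈ 2.307 × (0.1575 + 0.0248 + 0.0039 + 0.0006) ≈ 2.307 × 0.1868 ≈ 0.431 mg/L.

0.4 mg/L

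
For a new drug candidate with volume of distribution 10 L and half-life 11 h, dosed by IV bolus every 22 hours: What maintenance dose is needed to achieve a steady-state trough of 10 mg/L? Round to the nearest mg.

τ/t½ = 22/11 ≈ 2, so f = (1/2)^(22/11) ≈ 0.250000.
Cmin,ss = (D/Vd)·f/(1−f), so D = Cmin,ss·Vd·(1−f)/f.
D = 10 × 10 × (1−f)/f ≈ 10 × 10 × 3.00000 ≈ 300.00 mg.

300 mg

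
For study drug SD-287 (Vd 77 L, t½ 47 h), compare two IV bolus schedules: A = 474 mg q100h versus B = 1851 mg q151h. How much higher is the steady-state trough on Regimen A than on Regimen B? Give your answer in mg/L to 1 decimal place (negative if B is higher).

-1.1 mg/L

Regimen A: f = (1/2)^(100/47) ≈ 0.2288; Cmin,ss = (474/77)·f/(1−f) ≈ 1.826 mg/L.
Regimen B: f = (1/2)^(151/47) ≈ 0.1079; Cmin,ss = (1851/77)·f/(1−f) ≈ 2.908 mg/L.
Difference ≈ 1.826 − 2.908 ≈ -1.082 mg/L.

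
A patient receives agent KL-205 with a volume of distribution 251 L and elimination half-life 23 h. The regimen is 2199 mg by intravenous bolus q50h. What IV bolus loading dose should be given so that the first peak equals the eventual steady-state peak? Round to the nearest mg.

2825 mg

f = (1/2)^(50/23) ≈ 0.221609; accumulation ratio R = 1/(1−f) ≈ 1.28470.
Loading dose to hit Cmax,ss on first dose: D_load = D_maint·R ≈ 2199 × 1.28470 ≈ 2825.06 mg.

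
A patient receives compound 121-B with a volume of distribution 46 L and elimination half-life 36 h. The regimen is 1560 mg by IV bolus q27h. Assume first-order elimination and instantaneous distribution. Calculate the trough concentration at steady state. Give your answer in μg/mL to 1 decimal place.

τ/t½ = 27/36 ≈ 0.75, so fraction remaining f = (1/2)^(27/36) ≈ 0.5946.
At steady state, accumulation factor R = 1/(1 − e^(−kτ)) ≈ 2.4667.
Each bolus raises the concentration by D/Vd = 1560/46 ≈ 33.913 μg/mL.
Cmax,ss = C₀/(1 − f) ≈ 33.913/0.4054 ≈ 83.653 μg/mL.
Steady-state trough Cmin,ss = Cmax,ss·f ≈ 83.653 × 0.5946 ≈ 49.740 μg/mL.

49.7 μg/mL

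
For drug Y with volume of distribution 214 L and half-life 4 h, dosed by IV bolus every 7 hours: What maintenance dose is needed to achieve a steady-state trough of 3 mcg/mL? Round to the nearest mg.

1517 mg

τ/t½ = 7/4 ≈ 1.75, so f = (1/2)^(7/4) ≈ 0.297302.
Cmin,ss = (D/Vd)·f/(1−f), so D = Cmin,ss·Vd·(1−f)/f.
D = 3 × 214 × (1−f)/f ≈ 3 × 214 × 2.36358 ≈ 1517.42 mg.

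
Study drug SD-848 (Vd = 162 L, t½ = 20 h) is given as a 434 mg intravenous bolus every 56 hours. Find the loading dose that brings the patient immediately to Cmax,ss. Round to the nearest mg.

507 mg

f = (1/2)^(56/20) ≈ 0.143587; accumulation ratio R = 1/(1−f) ≈ 1.16766.
Loading dose to hit Cmax,ss on first dose: D_load = D_maint·R ≈ 434 × 1.16766 ≈ 506.76 mg.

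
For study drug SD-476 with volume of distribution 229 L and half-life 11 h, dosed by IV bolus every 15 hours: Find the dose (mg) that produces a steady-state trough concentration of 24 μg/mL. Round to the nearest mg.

τ/t½ = 15/11 ≈ 1.3636, so f = (1/2)^(15/11) ≈ 0.388602.
Cmin,ss = (D/Vd)·f/(1−f), so D = Cmin,ss·Vd·(1−f)/f.
D = 24 × 229 × (1−f)/f ≈ 24 × 229 × 1.57333 ≈ 8647.02 mg.

8647 mg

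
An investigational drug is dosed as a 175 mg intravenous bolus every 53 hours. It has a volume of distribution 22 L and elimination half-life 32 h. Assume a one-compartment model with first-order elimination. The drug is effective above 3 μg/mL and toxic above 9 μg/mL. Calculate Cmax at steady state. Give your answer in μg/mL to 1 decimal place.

11.7 μg/mL

k = ln2/t½ = ln2/32 ≈ 0.021661 h⁻¹; fraction remaining f = e^(−kτ) = e^(−0.021661×53) ≈ 0.3173.
At steady state, accumulation factor R = 1/(1 − e^(−kτ)) ≈ 1.4648.
Single-dose peak C₀ = D/Vd = 175/22 ≈ 7.955 μg/mL.
Cmax,ss = C₀/(1 − f) ≈ 7.955/0.6827 ≈ 11.652 μg/mL.
Peak 11.7 μg/mL vs MTC 9 μg/mL: exceeds toxic threshold.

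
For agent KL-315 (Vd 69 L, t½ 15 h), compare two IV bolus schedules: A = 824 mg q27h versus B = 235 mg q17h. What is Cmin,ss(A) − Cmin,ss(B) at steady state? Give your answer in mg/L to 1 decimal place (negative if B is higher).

Regimen A: f = (1/2)^(27/15) ≈ 0.2872; Cmin,ss = (824/69)·f/(1−f) ≈ 4.812 mg/L.
Regimen B: f = (1/2)^(17/15) ≈ 0.4559; Cmin,ss = (235/69)·f/(1−f) ≈ 2.854 mg/L.
Difference ≈ 4.812 − 2.854 ≈ 1.958 mg/L.

2.0 mg/L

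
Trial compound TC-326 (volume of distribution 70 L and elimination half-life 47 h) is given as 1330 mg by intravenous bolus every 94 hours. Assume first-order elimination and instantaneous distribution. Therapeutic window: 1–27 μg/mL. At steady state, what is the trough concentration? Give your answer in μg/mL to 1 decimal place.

The dosing interval is 2 half-lives, so f = 2^(−2) = 0.25.
At steady state, R = 1/(1 − 0.25) = 4/3.
Single-dose peak C₀ = D/Vd = 1330/70 = 19 μg/mL.
Steady-state peak Cmax,ss = C₀·R = 19 × 4/3 ≈ 25.333 μg/mL.
Steady-state trough Cmin,ss = Cmax,ss·f ≈ 25.333 × 0.25 ≈ 6.333 μg/mL.
Trough 6.3 μg/mL vs MEC 1 μg/mL: adequate.

6.3 μg/mL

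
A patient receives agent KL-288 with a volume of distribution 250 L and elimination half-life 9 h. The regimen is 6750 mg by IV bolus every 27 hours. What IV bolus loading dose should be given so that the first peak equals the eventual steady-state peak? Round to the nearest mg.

f = (1/2)^(27/9) ≈ 0.125000; accumulation ratio R = 1/(1−f) ≈ 1.14286.
Loading dose to hit Cmax,ss on first dose: D_load = D_maint·R ≈ 6750 × 1.14286 ≈ 7714.31 mg.

7714 mg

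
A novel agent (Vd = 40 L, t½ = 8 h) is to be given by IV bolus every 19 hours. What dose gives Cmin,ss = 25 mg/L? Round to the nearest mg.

4187 mg

τ/t½ = 19/8 ≈ 2.375, so f = (1/2)^(19/8) ≈ 0.192776.
Cmin,ss = (D/Vd)·f/(1−f), so D = Cmin,ss·Vd·(1−f)/f.
D = 25 × 40 × (1−f)/f ≈ 25 × 40 × 4.18737 ≈ 4187.37 mg.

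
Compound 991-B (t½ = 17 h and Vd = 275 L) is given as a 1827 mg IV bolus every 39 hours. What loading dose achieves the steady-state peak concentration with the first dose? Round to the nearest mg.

2295 mg

f = (1/2)^(39/17) ≈ 0.203893; accumulation ratio R = 1/(1−f) ≈ 1.25611.
Loading dose to hit Cmax,ss on first dose: D_load = D_maint·R ≈ 1827 × 1.25611 ≈ 2294.91 mg.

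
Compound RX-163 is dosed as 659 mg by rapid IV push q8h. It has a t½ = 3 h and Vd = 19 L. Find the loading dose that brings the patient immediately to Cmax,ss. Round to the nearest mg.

f = (1/2)^(8/3) ≈ 0.157490; accumulation ratio R = 1/(1−f) ≈ 1.18693.
Loading dose to hit Cmax,ss on first dose: D_load = D_maint·R ≈ 659 × 1.18693 ≈ 782.19 mg.

782 mg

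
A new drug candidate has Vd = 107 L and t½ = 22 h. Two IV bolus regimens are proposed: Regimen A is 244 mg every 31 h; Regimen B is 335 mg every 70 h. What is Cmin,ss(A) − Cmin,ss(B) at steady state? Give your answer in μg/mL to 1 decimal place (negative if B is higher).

Regimen A: f = (1/2)^(31/22) ≈ 0.3765; Cmin,ss = (244/107)·f/(1−f) ≈ 1.377 μg/mL.
Regimen B: f = (1/2)^(70/22) ≈ 0.1102; Cmin,ss = (335/107)·f/(1−f) ≈ 0.388 μg/mL.
Difference ≈ 1.377 − 0.388 ≈ 0.989 μg/mL.

1.0 μg/mL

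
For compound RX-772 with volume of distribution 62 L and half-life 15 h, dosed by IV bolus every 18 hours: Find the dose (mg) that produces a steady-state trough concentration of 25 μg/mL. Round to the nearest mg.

τ/t½ = 18/15 ≈ 1.2, so f = (1/2)^(18/15) ≈ 0.435275.
Cmin,ss = (D/Vd)·f/(1−f), so D = Cmin,ss·Vd·(1−f)/f.
D = 25 × 62 × (1−f)/f ≈ 25 × 62 × 1.29740 ≈ 2010.97 mg.

2011 mg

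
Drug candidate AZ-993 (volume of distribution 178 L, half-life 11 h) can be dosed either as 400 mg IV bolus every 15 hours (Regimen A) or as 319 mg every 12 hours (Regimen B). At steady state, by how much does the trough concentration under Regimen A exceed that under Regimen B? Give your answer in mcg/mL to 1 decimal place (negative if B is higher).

-0.2 mcg/mL

Regimen A: f = (1/2)^(15/11) ≈ 0.3886; Cmin,ss = (400/178)·f/(1−f) ≈ 1.428 mcg/mL.
Regimen B: f = (1/2)^(12/11) ≈ 0.4695; Cmin,ss = (319/178)·f/(1−f) ≈ 1.586 mcg/mL.
Difference ≈ 1.428 − 1.586 ≈ -0.158 mcg/mL.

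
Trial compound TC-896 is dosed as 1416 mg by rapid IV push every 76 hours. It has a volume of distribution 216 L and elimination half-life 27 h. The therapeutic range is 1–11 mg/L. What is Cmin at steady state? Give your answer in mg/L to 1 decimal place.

τ/t½ = 76/27 ≈ 2.8148, so fraction remaining f = (1/2)^(76/27) ≈ 0.1421.
Single-dose peak C₀ = D/Vd = 1416/216 ≈ 6.556 mg/L.
Steady-state trough Cmin,ss = C₀·f/(1−f) ≈ 6.556 × 0.1421/0.8579 ≈ 1.086 mg/L.
Trough 1.1 mg/L vs MEC 1 mg/L: adequate.

1.1 mg/L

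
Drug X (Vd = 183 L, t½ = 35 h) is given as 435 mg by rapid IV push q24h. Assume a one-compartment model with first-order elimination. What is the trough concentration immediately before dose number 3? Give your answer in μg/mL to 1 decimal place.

2.4 μg/mL

f = (1/2)^(τ/t½) = (1/2)^(24/35) ≈ 0.6217.
C₀ = D/Vd = 435/183 ≈ 2.377 μg/mL.
Before the 3rd dose, 2 doses have been given. Superposition: Cmin = C₀·(f + f²).
≈ 2.377 × (0.6217 + 0.3865) ≈ 2.377 × 1.0082 ≈ 2.396 μg/mL.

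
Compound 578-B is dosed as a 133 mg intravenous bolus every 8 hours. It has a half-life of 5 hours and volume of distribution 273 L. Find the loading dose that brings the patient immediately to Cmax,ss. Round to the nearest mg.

198 mg

f = (1/2)^(8/5) ≈ 0.329877; accumulation ratio R = 1/(1−f) ≈ 1.49226.
Loading dose to hit Cmax,ss on first dose: D_load = D_maint·R ≈ 133 × 1.49226 ≈ 198.47 mg.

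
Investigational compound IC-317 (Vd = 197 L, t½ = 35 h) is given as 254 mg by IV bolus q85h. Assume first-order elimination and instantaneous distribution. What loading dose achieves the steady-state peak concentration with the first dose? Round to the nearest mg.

f = (1/2)^(85/35) ≈ 0.185749; accumulation ratio R = 1/(1−f) ≈ 1.22812.
Loading dose to hit Cmax,ss on first dose: D_load = D_maint·R ≈ 254 × 1.22812 ≈ 311.94 mg.

312 mg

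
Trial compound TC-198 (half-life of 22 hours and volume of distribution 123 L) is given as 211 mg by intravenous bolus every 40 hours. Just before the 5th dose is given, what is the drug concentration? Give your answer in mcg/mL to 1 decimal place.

f = (1/2)^(τ/t½) = (1/2)^(40/22) ≈ 0.2836.
C₀ = D/Vd = 211/123 ≈ 1.715 mcg/mL.
Before the 5th dose, 4 doses have been given. Superposition: Cmin = C₀·(f + f² + … + f^4).
≈ 1.715 × (0.2836 + 0.0804 + 0.0228 + 0.0065) ≈ 1.715 × 0.3933 ≈ 0.675 mcg/mL.

0.7 mcg/mL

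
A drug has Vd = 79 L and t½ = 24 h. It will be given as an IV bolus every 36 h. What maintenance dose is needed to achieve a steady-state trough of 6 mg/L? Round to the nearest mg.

τ/t½ = 36/24 ≈ 1.5, so f = (1/2)^(36/24) ≈ 0.353553.
Cmin,ss = (D/Vd)·f/(1−f), so D = Cmin,ss·Vd·(1−f)/f.
D = 6 × 79 × (1−f)/f ≈ 6 × 79 × 1.82843 ≈ 866.68 mg.

867 mg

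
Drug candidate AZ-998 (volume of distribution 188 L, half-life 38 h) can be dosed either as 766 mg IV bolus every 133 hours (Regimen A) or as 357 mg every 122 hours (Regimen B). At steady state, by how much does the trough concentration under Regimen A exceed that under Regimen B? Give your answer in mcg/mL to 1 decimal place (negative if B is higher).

Regimen A: f = (1/2)^(133/38) ≈ 0.0884; Cmin,ss = (766/188)·f/(1−f) ≈ 0.395 mcg/mL.
Regimen B: f = (1/2)^(122/38) ≈ 0.1080; Cmin,ss = (357/188)·f/(1−f) ≈ 0.230 mcg/mL.
Difference ≈ 0.395 − 0.230 ≈ 0.165 mcg/mL.

0.2 mcg/mL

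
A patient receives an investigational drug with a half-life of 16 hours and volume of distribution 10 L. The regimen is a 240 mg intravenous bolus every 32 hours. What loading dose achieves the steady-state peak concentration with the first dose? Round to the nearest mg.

f = (1/2)^(32/16) ≈ 0.250000; accumulation ratio R = 1/(1−f) ≈ 1.33333.
Loading dose to hit Cmax,ss on first dose: D_load = D_maint·R ≈ 240 × 1.33333 ≈ 320.00 mg.

320 mg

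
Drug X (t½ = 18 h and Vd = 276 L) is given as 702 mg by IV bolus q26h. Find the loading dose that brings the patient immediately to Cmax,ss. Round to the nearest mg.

1110 mg

f = (1/2)^(26/18) ≈ 0.367434; accumulation ratio R = 1/(1−f) ≈ 1.58086.
Loading dose to hit Cmax,ss on first dose: D_load = D_maint·R ≈ 702 × 1.58086 ≈ 1109.76 mg.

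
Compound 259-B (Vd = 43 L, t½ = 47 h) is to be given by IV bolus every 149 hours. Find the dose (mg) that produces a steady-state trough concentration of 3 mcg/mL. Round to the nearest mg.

1032 mg

τ/t½ = 149/47 ≈ 3.1702, so f = (1/2)^(149/47) ≈ 0.111089.
Cmin,ss = (D/Vd)·f/(1−f), so D = Cmin,ss·Vd·(1−f)/f.
D = 3 × 43 × (1−f)/f ≈ 3 × 43 × 8.00179 ≈ 1032.23 mg.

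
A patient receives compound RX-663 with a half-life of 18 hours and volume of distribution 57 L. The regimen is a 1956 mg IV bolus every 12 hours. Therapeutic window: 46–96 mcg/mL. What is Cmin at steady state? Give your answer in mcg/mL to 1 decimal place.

58.4 mcg/mL

k = ln2/t½ = ln2/18 ≈ 0.038508 h⁻¹; fraction remaining f = e^(−kτ) = e^(−0.038508×12) ≈ 0.6300.
Accumulation ratio R = 1/(1 − f) ≈ 1/0.3700 ≈ 2.7027.
Each bolus raises the concentration by D/Vd = 1956/57 ≈ 34.316 mcg/mL.
Steady-state peak Cmax,ss = C₀·R ≈ 34.316 × 2.7027 ≈ 92.746 mcg/mL.
One interval later, Cmin,ss = Cmax,ss·e^(−kτ) ≈ 92.746 × 0.6300 ≈ 58.430 mcg/mL.
Trough 58.4 mcg/mL vs MEC 46 mcg/mL: adequate.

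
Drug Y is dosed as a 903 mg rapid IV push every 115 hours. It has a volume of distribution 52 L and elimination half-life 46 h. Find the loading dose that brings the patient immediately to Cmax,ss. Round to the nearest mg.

f = (1/2)^(115/46) ≈ 0.176777; accumulation ratio R = 1/(1−f) ≈ 1.21474.
Loading dose to hit Cmax,ss on first dose: D_load = D_maint·R ≈ 903 × 1.21474 ≈ 1096.91 mg.

1097 mg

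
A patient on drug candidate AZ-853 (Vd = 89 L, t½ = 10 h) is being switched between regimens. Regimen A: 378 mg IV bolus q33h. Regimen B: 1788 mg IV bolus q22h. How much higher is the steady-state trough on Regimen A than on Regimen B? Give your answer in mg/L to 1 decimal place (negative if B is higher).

Regimen A: f = (1/2)^(33/10) ≈ 0.1015; Cmin,ss = (378/89)·f/(1−f) ≈ 0.480 mg/L.
Regimen B: f = (1/2)^(22/10) ≈ 0.2176; Cmin,ss = (1788/89)·f/(1−f) ≈ 5.587 mg/L.
Difference ≈ 0.480 − 5.587 ≈ -5.107 mg/L.

-5.1 mg/L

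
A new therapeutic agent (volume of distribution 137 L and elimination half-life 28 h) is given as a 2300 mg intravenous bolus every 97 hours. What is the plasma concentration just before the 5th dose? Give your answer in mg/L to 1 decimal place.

1.7 mg/L

f = (1/2)^(τ/t½) = (1/2)^(97/28) ≈ 0.0906.
C₀ = D/Vd = 2300/137 ≈ 16.788 mg/L.
Before the 5th dose, 4 doses have been given. Superposition: Cmin = C₀·(f + f² + … + f^4).
≈ 16.788 × (0.0906 + 0.0082 + 0.0007 + 0.0001) ≈ 16.788 × 0.0996 ≈ 1.672 mg/L.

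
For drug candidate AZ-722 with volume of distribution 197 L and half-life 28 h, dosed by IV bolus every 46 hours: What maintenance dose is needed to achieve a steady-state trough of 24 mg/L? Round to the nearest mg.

τ/t½ = 46/28 ≈ 1.6429, so f = (1/2)^(46/28) ≈ 0.320222.
Cmin,ss = (D/Vd)·f/(1−f), so D = Cmin,ss·Vd·(1−f)/f.
D = 24 × 197 × (1−f)/f ≈ 24 × 197 × 2.12283 ≈ 10036.74 mg.

10037 mg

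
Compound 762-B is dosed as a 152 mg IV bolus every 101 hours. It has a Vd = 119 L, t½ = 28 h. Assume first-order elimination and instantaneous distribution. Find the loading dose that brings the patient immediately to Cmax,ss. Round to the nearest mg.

166 mg

f = (1/2)^(101/28) ≈ 0.082062; accumulation ratio R = 1/(1−f) ≈ 1.08940.
Loading dose to hit Cmax,ss on first dose: D_load = D_maint·R ≈ 152 × 1.08940 ≈ 165.59 mg.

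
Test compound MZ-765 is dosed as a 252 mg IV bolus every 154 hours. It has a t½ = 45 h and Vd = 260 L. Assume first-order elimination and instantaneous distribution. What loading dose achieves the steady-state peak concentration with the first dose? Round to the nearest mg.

f = (1/2)^(154/45) ≈ 0.093284; accumulation ratio R = 1/(1−f) ≈ 1.10288.
Loading dose to hit Cmax,ss on first dose: D_load = D_maint·R ≈ 252 × 1.10288 ≈ 277.93 mg.

278 mg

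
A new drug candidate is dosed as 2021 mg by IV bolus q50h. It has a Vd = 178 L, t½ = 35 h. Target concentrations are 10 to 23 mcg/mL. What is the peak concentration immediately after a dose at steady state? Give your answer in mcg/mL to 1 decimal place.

τ/t½ = 50/35 ≈ 1.4286, so fraction remaining f = (1/2)^(50/35) ≈ 0.3715.
At steady state, accumulation factor R = 1/(1 − e^(−kτ)) ≈ 1.5911.
Single-dose peak C₀ = D/Vd = 2021/178 ≈ 11.354 mcg/mL.
Cmax,ss = C₀/(1 − f) ≈ 11.354/0.6285 ≈ 18.065 mcg/mL.
Peak 18.1 mcg/mL vs MTC 23 mcg/mL: below toxic threshold.

18.1 mcg/mL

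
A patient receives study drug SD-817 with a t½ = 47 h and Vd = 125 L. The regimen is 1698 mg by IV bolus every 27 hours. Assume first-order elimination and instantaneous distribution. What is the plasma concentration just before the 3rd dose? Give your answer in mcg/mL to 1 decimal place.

f = (1/2)^(τ/t½) = (1/2)^(27/47) ≈ 0.6715.
C₀ = D/Vd = 1698/125 ≈ 13.584 mcg/mL.
Before the 3rd dose, 2 doses have been given. Superposition: Cmin = C₀·(f + f²).
≈ 13.584 × (0.6715 + 0.4509) ≈ 13.584 × 1.1224 ≈ 15.247 mcg/mL.

15.2 mcg/mL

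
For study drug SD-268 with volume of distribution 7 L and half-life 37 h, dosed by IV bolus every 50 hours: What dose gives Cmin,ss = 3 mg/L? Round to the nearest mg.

τ/t½ = 50/37 ≈ 1.3514, so f = (1/2)^(50/37) ≈ 0.391925.
Cmin,ss = (D/Vd)·f/(1−f), so D = Cmin,ss·Vd·(1−f)/f.
D = 3 × 7 × (1−f)/f ≈ 3 × 7 × 1.55151 ≈ 32.58 mg.

33 mg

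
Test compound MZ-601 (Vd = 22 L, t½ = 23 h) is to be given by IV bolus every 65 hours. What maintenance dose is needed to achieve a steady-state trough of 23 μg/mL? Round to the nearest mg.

3082 mg

τ/t½ = 65/23 ≈ 2.8261, so f = (1/2)^(65/23) ≈ 0.141014.
Cmin,ss = (D/Vd)·f/(1−f), so D = Cmin,ss·Vd·(1−f)/f.
D = 23 × 22 × (1−f)/f ≈ 23 × 22 × 6.09149 ≈ 3082.29 mg.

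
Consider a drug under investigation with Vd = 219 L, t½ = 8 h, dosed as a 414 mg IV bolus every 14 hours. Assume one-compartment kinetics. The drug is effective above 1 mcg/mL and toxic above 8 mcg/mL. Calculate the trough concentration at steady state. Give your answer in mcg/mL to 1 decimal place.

Over one 14-h interval, 14/8 ≈ 1.75 half-lives elapse, leaving f ≈ 0.2973 of each dose.
Each bolus raises the concentration by D/Vd = 414/219 ≈ 1.890 mcg/mL.
Steady-state trough Cmin,ss = C₀·f/(1−f) ≈ 1.890 × 0.2973/0.7027 ≈ 0.800 mcg/mL.
Trough 0.8 mcg/mL vs MEC 1 mcg/mL: subtherapeutic.

0.8 mcg/mL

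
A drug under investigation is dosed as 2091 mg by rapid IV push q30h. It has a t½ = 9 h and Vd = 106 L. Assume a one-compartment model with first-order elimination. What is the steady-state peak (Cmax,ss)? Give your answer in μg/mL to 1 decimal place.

21.9 μg/mL

τ/t½ = 30/9 ≈ 3.3333, so fraction remaining f = (1/2)^(30/9) ≈ 0.0992.
At steady state, accumulation factor R = 1/(1 − e^(−kτ)) ≈ 1.1101.
Each bolus raises the concentration by D/Vd = 2091/106 ≈ 19.726 μg/mL.
Steady-state peak Cmax,ss = C₀·R ≈ 19.726 × 1.1101 ≈ 21.898 μg/mL.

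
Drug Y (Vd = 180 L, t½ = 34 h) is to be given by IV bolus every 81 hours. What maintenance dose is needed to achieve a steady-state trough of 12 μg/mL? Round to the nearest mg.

9102 mg

τ/t½ = 81/34 ≈ 2.3824, so f = (1/2)^(81/34) ≈ 0.191796.
Cmin,ss = (D/Vd)·f/(1−f), so D = Cmin,ss·Vd·(1−f)/f.
D = 12 × 180 × (1−f)/f ≈ 12 × 180 × 4.21387 ≈ 9101.96 mg.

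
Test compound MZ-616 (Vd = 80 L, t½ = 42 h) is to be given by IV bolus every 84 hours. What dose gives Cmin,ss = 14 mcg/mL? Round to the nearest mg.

3360 mg

τ/t½ = 84/42 ≈ 2, so f = (1/2)^(84/42) ≈ 0.250000.
Cmin,ss = (D/Vd)·f/(1−f), so D = Cmin,ss·Vd·(1−f)/f.
D = 14 × 80 × (1−f)/f ≈ 14 × 80 × 3.00000 ≈ 3360.00 mg.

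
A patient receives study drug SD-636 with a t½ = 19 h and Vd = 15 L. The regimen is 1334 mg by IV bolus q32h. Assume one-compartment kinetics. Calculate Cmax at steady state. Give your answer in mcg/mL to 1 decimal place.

129.1 mcg/mL

Over one 32-h interval, 32/19 ≈ 1.6842 half-lives elapse, leaving f ≈ 0.3112 of each dose.
Accumulation ratio R = 1/(1 − f) ≈ 1/0.6888 ≈ 1.4518.
Single-dose peak C₀ = D/Vd = 1334/15 ≈ 88.933 mcg/mL.
Steady-state peak Cmax,ss = C₀·R ≈ 88.933 × 1.4518 ≈ 129.113 mcg/mL.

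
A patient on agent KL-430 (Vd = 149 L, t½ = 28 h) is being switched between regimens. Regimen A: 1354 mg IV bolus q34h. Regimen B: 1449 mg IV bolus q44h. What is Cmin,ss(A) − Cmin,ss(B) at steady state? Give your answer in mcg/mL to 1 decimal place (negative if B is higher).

2.0 mcg/mL

Regimen A: f = (1/2)^(34/28) ≈ 0.4310; Cmin,ss = (1354/149)·f/(1−f) ≈ 6.883 mcg/mL.
Regimen B: f = (1/2)^(44/28) ≈ 0.3365; Cmin,ss = (1449/149)·f/(1−f) ≈ 4.932 mcg/mL.
Difference ≈ 6.883 − 4.932 ≈ 1.951 mcg/mL.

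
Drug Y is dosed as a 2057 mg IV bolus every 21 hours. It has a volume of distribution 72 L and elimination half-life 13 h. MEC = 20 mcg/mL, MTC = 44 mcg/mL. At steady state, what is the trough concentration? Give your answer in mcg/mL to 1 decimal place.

k = ln2/t½ = ln2/13 ≈ 0.053319 h⁻¹; fraction remaining f = e^(−kτ) = e^(−0.053319×21) ≈ 0.3264.
At steady state, accumulation factor R = 1/(1 − e^(−kτ)) ≈ 1.4846.
Single-dose peak C₀ = D/Vd = 2057/72 ≈ 28.569 mcg/mL.
Cmax,ss = C₀/(1 − f) ≈ 28.569/0.6736 ≈ 42.412 mcg/mL.
Steady-state trough Cmin,ss = Cmax,ss·f ≈ 42.412 × 0.3264 ≈ 13.843 mcg/mL.
Trough 13.8 mcg/mL vs MEC 20 mcg/mL: subtherapeutic.

13.8 mcg/mL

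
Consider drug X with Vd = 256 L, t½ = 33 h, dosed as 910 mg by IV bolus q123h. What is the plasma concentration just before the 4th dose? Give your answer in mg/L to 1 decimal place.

f = (1/2)^(τ/t½) = (1/2)^(123/33) ≈ 0.0755.
C₀ = D/Vd = 910/256 ≈ 3.555 mg/L.
Before the 4th dose, 3 doses have been given. Superposition: Cmin = C₀·(f + f² + … + f^3).
≈ 3.555 × (0.0755 + 0.0057 + 0.0004) ≈ 3.555 × 0.0816 ≈ 0.290 mg/L.

0.3 mg/L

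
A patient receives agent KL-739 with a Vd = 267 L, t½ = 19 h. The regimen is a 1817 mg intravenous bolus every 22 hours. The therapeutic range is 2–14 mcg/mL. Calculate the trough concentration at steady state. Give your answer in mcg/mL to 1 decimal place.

k = ln2/t½ = ln2/19 ≈ 0.036481 h⁻¹; fraction remaining f = e^(−kτ) = e^(−0.036481×22) ≈ 0.4482.
Single-dose peak C₀ = D/Vd = 1817/267 ≈ 6.805 mcg/mL.
Steady-state trough Cmin,ss = C₀·f/(1−f) ≈ 6.805 × 0.4482/0.5518 ≈ 5.527 mcg/mL.
Trough 5.5 mcg/mL vs MEC 2 mcg/mL: adequate.

5.5 mcg/mL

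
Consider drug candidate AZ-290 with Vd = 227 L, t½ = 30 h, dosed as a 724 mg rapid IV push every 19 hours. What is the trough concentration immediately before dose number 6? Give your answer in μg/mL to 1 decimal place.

5.1 μg/mL

f = (1/2)^(τ/t½) = (1/2)^(19/30) ≈ 0.6447.
C₀ = D/Vd = 724/227 ≈ 3.189 μg/mL.
Before the 6th dose, 5 doses have been given. Superposition: Cmin = C₀·(f + f² + … + f^5).
≈ 3.189 × (0.6447 + 0.4156 + 0.2680 + 0.1728 + 0.1114) ≈ 3.189 × 1.6125 ≈ 5.142 μg/mL.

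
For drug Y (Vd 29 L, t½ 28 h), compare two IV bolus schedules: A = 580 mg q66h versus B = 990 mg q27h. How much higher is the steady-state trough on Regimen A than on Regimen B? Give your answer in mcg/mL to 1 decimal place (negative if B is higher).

Regimen A: f = (1/2)^(66/28) ≈ 0.1952; Cmin,ss = (580/29)·f/(1−f) ≈ 4.851 mcg/mL.
Regimen B: f = (1/2)^(27/28) ≈ 0.5125; Cmin,ss = (990/29)·f/(1−f) ≈ 35.889 mcg/mL.
Difference ≈ 4.851 − 35.889 ≈ -31.038 mcg/mL.

-31.0 mcg/mL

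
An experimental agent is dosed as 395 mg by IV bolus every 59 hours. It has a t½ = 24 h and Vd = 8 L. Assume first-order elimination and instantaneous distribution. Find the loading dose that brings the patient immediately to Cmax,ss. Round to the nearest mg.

483 mg

f = (1/2)^(59/24) ≈ 0.181957; accumulation ratio R = 1/(1−f) ≈ 1.22243.
Loading dose to hit Cmax,ss on first dose: D_load = D_maint·R ≈ 395 × 1.22243 ≈ 482.86 mg.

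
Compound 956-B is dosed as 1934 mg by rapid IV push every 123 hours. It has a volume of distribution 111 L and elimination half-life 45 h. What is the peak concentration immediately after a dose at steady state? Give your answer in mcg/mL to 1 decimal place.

τ/t½ = 123/45 ≈ 2.7333, so fraction remaining f = (1/2)^(123/45) ≈ 0.1504.
At steady state, accumulation factor R = 1/(1 − e^(−kτ)) ≈ 1.1770.
Single-dose peak C₀ = D/Vd = 1934/111 ≈ 17.423 mcg/mL.
Steady-state peak Cmax,ss = C₀·R ≈ 17.423 × 1.1770 ≈ 20.507 mcg/mL.

20.5 mcg/mL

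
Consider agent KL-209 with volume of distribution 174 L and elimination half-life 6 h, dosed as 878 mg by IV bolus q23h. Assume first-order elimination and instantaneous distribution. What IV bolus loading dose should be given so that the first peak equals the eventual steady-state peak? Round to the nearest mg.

f = (1/2)^(23/6) ≈ 0.070154; accumulation ratio R = 1/(1−f) ≈ 1.07545.
Loading dose to hit Cmax,ss on first dose: D_load = D_maint·R ≈ 878 × 1.07545 ≈ 944.25 mg.

944 mg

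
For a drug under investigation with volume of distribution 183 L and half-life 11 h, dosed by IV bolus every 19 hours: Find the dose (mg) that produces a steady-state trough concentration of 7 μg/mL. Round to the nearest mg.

2960 mg

τ/t½ = 19/11 ≈ 1.7273, so f = (1/2)^(19/11) ≈ 0.302022.
Cmin,ss = (D/Vd)·f/(1−f), so D = Cmin,ss·Vd·(1−f)/f.
D = 7 × 183 × (1−f)/f ≈ 7 × 183 × 2.31102 ≈ 2960.42 mg.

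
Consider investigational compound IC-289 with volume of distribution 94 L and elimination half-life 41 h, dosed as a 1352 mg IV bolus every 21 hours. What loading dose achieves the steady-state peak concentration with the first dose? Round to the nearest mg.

4524 mg

f = (1/2)^(21/41) ≈ 0.701155; accumulation ratio R = 1/(1−f) ≈ 3.34622.
Loading dose to hit Cmax,ss on first dose: D_load = D_maint·R ≈ 1352 × 3.34622 ≈ 4524.09 mg.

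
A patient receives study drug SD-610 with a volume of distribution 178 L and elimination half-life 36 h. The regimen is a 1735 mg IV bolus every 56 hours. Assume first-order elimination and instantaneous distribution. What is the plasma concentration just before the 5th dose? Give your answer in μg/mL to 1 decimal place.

5.0 μg/mL

f = (1/2)^(τ/t½) = (1/2)^(56/36) ≈ 0.3402.
C₀ = D/Vd = 1735/178 ≈ 9.747 μg/mL.
Before the 5th dose, 4 doses have been given. Superposition: Cmin = C₀·(f + f² + … + f^4).
≈ 9.747 × (0.3402 + 0.1157 + 0.0394 + 0.0134) ≈ 9.747 × 0.5087 ≈ 4.958 μg/mL.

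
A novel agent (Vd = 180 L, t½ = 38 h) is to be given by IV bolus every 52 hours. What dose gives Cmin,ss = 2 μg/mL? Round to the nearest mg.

τ/t½ = 52/38 ≈ 1.3684, so f = (1/2)^(52/38) ≈ 0.387315.
Cmin,ss = (D/Vd)·f/(1−f), so D = Cmin,ss·Vd·(1−f)/f.
D = 2 × 180 × (1−f)/f ≈ 2 × 180 × 1.58188 ≈ 569.48 mg.

569 mg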